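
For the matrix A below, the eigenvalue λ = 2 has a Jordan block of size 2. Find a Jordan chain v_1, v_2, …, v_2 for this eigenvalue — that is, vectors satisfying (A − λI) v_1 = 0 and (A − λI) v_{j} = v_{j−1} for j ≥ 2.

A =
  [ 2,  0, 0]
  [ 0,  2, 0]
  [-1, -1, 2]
A Jordan chain for λ = 2 of length 2:
v_1 = (0, 0, -1)ᵀ
v_2 = (1, 0, 0)ᵀ

Let N = A − (2)·I. We want v_2 with N^2 v_2 = 0 but N^1 v_2 ≠ 0; then v_{j-1} := N · v_j for j = 2, …, 2.

Pick v_2 = (1, 0, 0)ᵀ.
Then v_1 = N · v_2 = (0, 0, -1)ᵀ.

Sanity check: (A − (2)·I) v_1 = (0, 0, 0)ᵀ = 0. ✓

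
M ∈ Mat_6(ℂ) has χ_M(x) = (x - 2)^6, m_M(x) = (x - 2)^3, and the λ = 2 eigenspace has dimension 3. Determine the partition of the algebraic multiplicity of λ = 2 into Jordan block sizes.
Block sizes for λ = 2: [3, 2, 1]

Step 1 — from the characteristic polynomial, algebraic multiplicity of λ = 2 is 6. From dim ker(M − (2)·I) = 3, there are exactly 3 Jordan blocks for λ = 2.
Step 2 — from the minimal polynomial, the factor (x − 2)^3 tells us the largest block for λ = 2 has size 3.
Step 3 — with total size 6, 3 blocks, and largest block 3, the block sizes (in nonincreasing order) are [3, 2, 1].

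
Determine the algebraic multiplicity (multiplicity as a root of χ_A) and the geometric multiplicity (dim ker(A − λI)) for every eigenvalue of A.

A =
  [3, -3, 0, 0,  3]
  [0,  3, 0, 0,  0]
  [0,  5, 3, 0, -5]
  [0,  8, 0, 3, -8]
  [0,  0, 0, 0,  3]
λ = 3: alg = 5, geom = 4

Step 1 — factor the characteristic polynomial to read off the algebraic multiplicities:
  χ_A(x) = (x - 3)^5

Step 2 — compute geometric multiplicities via the rank-nullity identity g(λ) = n − rank(A − λI):
  rank(A − (3)·I) = 1, so dim ker(A − (3)·I) = n − 1 = 4

Summary:
  λ = 3: algebraic multiplicity = 5, geometric multiplicity = 4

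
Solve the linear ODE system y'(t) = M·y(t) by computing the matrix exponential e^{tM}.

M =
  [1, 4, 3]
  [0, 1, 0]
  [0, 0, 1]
e^{tM} =
  [exp(t), 4*t*exp(t), 3*t*exp(t)]
  [0, exp(t), 0]
  [0, 0, exp(t)]

Strategy: write M = P · J · P⁻¹ where J is a Jordan canonical form, so e^{tM} = P · e^{tJ} · P⁻¹, and e^{tJ} can be computed block-by-block.

M has Jordan form
J =
  [1, 1, 0]
  [0, 1, 0]
  [0, 0, 1]
(up to reordering of blocks).

Per-block formulas:
  For a 2×2 Jordan block J_2(1): exp(t · J_2(1)) = e^(1t)·(I + t·N), where N is the 2×2 nilpotent shift.
  For a 1×1 block at λ = 1: exp(t · [1]) = [e^(1t)].

After assembling e^{tJ} and conjugating by P, we get:

e^{tM} =
  [exp(t), 4*t*exp(t), 3*t*exp(t)]
  [0, exp(t), 0]
  [0, 0, exp(t)]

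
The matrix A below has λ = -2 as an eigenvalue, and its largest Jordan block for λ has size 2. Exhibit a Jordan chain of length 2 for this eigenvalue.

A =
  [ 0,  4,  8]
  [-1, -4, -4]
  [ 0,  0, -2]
A Jordan chain for λ = -2 of length 2:
v_1 = (2, -1, 0)ᵀ
v_2 = (1, 0, 0)ᵀ

Let N = A − (-2)·I. We want v_2 with N^2 v_2 = 0 but N^1 v_2 ≠ 0; then v_{j-1} := N · v_j for j = 2, …, 2.

Pick v_2 = (1, 0, 0)ᵀ.
Then v_1 = N · v_2 = (2, -1, 0)ᵀ.

Sanity check: (A − (-2)·I) v_1 = (0, 0, 0)ᵀ = 0. ✓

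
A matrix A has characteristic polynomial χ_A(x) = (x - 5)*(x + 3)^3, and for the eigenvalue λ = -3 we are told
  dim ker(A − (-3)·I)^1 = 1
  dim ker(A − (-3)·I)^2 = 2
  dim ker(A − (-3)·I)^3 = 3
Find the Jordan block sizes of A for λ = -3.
Block sizes for λ = -3: [3]

From the dimensions of kernels of powers, the number of Jordan blocks of size at least j is d_j − d_{j−1} where d_j = dim ker(N^j) (with d_0 = 0). Computing the differences gives [1, 1, 1].
The number of blocks of size exactly k is (#blocks of size ≥ k) − (#blocks of size ≥ k + 1), so the partition is: 1 block(s) of size 3.
In nonincreasing order the block sizes are [3].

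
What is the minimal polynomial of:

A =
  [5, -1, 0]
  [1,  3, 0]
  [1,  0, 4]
x^3 - 12*x^2 + 48*x - 64

The characteristic polynomial is χ_A(x) = (x - 4)^3, so the eigenvalues are known. The minimal polynomial is
  m_A(x) = Π_λ (x − λ)^{k_λ}
where k_λ is the size of the *largest* Jordan block for λ (equivalently, the smallest k with (A − λI)^k v = 0 for every generalised eigenvector v of λ).

  λ = 4: largest Jordan block has size 3, contributing (x − 4)^3

So m_A(x) = (x - 4)^3 = x^3 - 12*x^2 + 48*x - 64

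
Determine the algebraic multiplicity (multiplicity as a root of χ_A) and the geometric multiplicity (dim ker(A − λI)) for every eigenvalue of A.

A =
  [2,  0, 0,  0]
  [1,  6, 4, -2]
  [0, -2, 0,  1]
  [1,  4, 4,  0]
λ = 2: alg = 4, geom = 2

Step 1 — factor the characteristic polynomial to read off the algebraic multiplicities:
  χ_A(x) = (x - 2)^4

Step 2 — compute geometric multiplicities via the rank-nullity identity g(λ) = n − rank(A − λI):
  rank(A − (2)·I) = 2, so dim ker(A − (2)·I) = n − 2 = 2

Summary:
  λ = 2: algebraic multiplicity = 4, geometric multiplicity = 2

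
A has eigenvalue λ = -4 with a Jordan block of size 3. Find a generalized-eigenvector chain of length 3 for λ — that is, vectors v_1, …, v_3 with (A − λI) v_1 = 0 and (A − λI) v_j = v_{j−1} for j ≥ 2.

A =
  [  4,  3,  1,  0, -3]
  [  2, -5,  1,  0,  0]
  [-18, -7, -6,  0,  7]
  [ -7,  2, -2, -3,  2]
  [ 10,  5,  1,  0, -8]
A Jordan chain for λ = -4 of length 3:
v_1 = (-5, 0, 10, 5, -10)ᵀ
v_2 = (11, -5, -27, 4, 17)ᵀ
v_3 = (2, 1, -8, 0, 0)ᵀ

Let N = A − (-4)·I. We want v_3 with N^3 v_3 = 0 but N^2 v_3 ≠ 0; then v_{j-1} := N · v_j for j = 3, …, 2.

Pick v_3 = (2, 1, -8, 0, 0)ᵀ.
Then v_2 = N · v_3 = (11, -5, -27, 4, 17)ᵀ.
Then v_1 = N · v_2 = (-5, 0, 10, 5, -10)ᵀ.

Sanity check: (A − (-4)·I) v_1 = (0, 0, 0, 0, 0)ᵀ = 0. ✓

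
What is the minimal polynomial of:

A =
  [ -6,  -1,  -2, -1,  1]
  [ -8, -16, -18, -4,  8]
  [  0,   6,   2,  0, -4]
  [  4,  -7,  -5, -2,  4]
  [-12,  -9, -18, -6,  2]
x^3 + 12*x^2 + 48*x + 64

The characteristic polynomial is χ_A(x) = (x + 4)^5, so the eigenvalues are known. The minimal polynomial is
  m_A(x) = Π_λ (x − λ)^{k_λ}
where k_λ is the size of the *largest* Jordan block for λ (equivalently, the smallest k with (A − λI)^k v = 0 for every generalised eigenvector v of λ).

  λ = -4: largest Jordan block has size 3, contributing (x + 4)^3

So m_A(x) = (x + 4)^3 = x^3 + 12*x^2 + 48*x + 64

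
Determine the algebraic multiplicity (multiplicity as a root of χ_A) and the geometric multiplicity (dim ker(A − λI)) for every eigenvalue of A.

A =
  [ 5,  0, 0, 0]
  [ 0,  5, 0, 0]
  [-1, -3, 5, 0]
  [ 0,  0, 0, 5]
λ = 5: alg = 4, geom = 3

Step 1 — factor the characteristic polynomial to read off the algebraic multiplicities:
  χ_A(x) = (x - 5)^4

Step 2 — compute geometric multiplicities via the rank-nullity identity g(λ) = n − rank(A − λI):
  rank(A − (5)·I) = 1, so dim ker(A − (5)·I) = n − 1 = 3

Summary:
  λ = 5: algebraic multiplicity = 4, geometric multiplicity = 3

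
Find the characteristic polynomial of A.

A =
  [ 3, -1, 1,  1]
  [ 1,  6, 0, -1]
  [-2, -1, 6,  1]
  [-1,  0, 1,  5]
x^4 - 20*x^3 + 150*x^2 - 500*x + 625

Expanding det(x·I − A) (e.g. by cofactor expansion or by noting that A is similar to its Jordan form J, which has the same characteristic polynomial as A) gives
  χ_A(x) = x^4 - 20*x^3 + 150*x^2 - 500*x + 625
which factors as (x - 5)^4. The eigenvalues (with algebraic multiplicities) are λ = 5 with multiplicity 4.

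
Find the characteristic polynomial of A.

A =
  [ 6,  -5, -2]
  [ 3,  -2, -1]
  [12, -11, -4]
x^3

Expanding det(x·I − A) (e.g. by cofactor expansion or by noting that A is similar to its Jordan form J, which has the same characteristic polynomial as A) gives
  χ_A(x) = x^3
which factors as x^3. The eigenvalues (with algebraic multiplicities) are λ = 0 with multiplicity 3.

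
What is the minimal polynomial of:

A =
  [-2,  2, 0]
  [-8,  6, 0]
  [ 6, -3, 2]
x^2 - 4*x + 4

The characteristic polynomial is χ_A(x) = (x - 2)^3, so the eigenvalues are known. The minimal polynomial is
  m_A(x) = Π_λ (x − λ)^{k_λ}
where k_λ is the size of the *largest* Jordan block for λ (equivalently, the smallest k with (A − λI)^k v = 0 for every generalised eigenvector v of λ).

  λ = 2: largest Jordan block has size 2, contributing (x − 2)^2

So m_A(x) = (x - 2)^2 = x^2 - 4*x + 4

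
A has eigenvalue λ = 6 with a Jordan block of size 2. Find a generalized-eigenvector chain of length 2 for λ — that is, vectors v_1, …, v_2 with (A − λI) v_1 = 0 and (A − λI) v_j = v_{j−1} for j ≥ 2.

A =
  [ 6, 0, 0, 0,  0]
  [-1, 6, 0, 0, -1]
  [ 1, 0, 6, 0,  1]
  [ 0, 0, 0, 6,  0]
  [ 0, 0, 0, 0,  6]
A Jordan chain for λ = 6 of length 2:
v_1 = (0, -1, 1, 0, 0)ᵀ
v_2 = (1, 0, 0, 0, 0)ᵀ

Let N = A − (6)·I. We want v_2 with N^2 v_2 = 0 but N^1 v_2 ≠ 0; then v_{j-1} := N · v_j for j = 2, …, 2.

Pick v_2 = (1, 0, 0, 0, 0)ᵀ.
Then v_1 = N · v_2 = (0, -1, 1, 0, 0)ᵀ.

Sanity check: (A − (6)·I) v_1 = (0, 0, 0, 0, 0)ᵀ = 0. ✓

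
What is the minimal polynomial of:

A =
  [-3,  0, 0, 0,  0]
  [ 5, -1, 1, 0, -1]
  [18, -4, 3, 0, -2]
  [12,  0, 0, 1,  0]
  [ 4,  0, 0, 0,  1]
x^3 + x^2 - 5*x + 3

The characteristic polynomial is χ_A(x) = (x - 1)^4*(x + 3), so the eigenvalues are known. The minimal polynomial is
  m_A(x) = Π_λ (x − λ)^{k_λ}
where k_λ is the size of the *largest* Jordan block for λ (equivalently, the smallest k with (A − λI)^k v = 0 for every generalised eigenvector v of λ).

  λ = -3: largest Jordan block has size 1, contributing (x + 3)
  λ = 1: largest Jordan block has size 2, contributing (x − 1)^2

So m_A(x) = (x - 1)^2*(x + 3) = x^3 + x^2 - 5*x + 3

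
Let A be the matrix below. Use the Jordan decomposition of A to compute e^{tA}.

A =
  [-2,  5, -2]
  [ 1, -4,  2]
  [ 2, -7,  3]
e^{tA} =
  [t^2*exp(-t) - t*exp(-t) + exp(-t), -3*t^2*exp(-t) + 5*t*exp(-t), 2*t^2*exp(-t) - 2*t*exp(-t)]
  [t*exp(-t), -3*t*exp(-t) + exp(-t), 2*t*exp(-t)]
  [-t^2*exp(-t)/2 + 2*t*exp(-t), 3*t^2*exp(-t)/2 - 7*t*exp(-t), -t^2*exp(-t) + 4*t*exp(-t) + exp(-t)]

Strategy: write A = P · J · P⁻¹ where J is a Jordan canonical form, so e^{tA} = P · e^{tJ} · P⁻¹, and e^{tJ} can be computed block-by-block.

A has Jordan form
J =
  [-1,  1,  0]
  [ 0, -1,  1]
  [ 0,  0, -1]
(up to reordering of blocks).

Per-block formulas:
  For a 3×3 Jordan block J_3(-1): exp(t · J_3(-1)) = e^(-1t)·(I + t·N + (t^2/2)·N^2), where N is the 3×3 nilpotent shift.

After assembling e^{tJ} and conjugating by P, we get:

e^{tA} =
  [t^2*exp(-t) - t*exp(-t) + exp(-t), -3*t^2*exp(-t) + 5*t*exp(-t), 2*t^2*exp(-t) - 2*t*exp(-t)]
  [t*exp(-t), -3*t*exp(-t) + exp(-t), 2*t*exp(-t)]
  [-t^2*exp(-t)/2 + 2*t*exp(-t), 3*t^2*exp(-t)/2 - 7*t*exp(-t), -t^2*exp(-t) + 4*t*exp(-t) + exp(-t)]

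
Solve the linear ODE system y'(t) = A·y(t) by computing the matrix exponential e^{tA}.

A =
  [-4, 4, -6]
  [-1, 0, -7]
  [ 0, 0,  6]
e^{tA} =
  [-2*t*exp(-2*t) + exp(-2*t), 4*t*exp(-2*t), 2*t*exp(-2*t) - exp(6*t) + exp(-2*t)]
  [-t*exp(-2*t), 2*t*exp(-2*t) + exp(-2*t), t*exp(-2*t) - exp(6*t) + exp(-2*t)]
  [0, 0, exp(6*t)]

Strategy: write A = P · J · P⁻¹ where J is a Jordan canonical form, so e^{tA} = P · e^{tJ} · P⁻¹, and e^{tJ} can be computed block-by-block.

A has Jordan form
J =
  [-2,  1, 0]
  [ 0, -2, 0]
  [ 0,  0, 6]
(up to reordering of blocks).

Per-block formulas:
  For a 1×1 block at λ = 6: exp(t · [6]) = [e^(6t)].
  For a 2×2 Jordan block J_2(-2): exp(t · J_2(-2)) = e^(-2t)·(I + t·N), where N is the 2×2 nilpotent shift.

After assembling e^{tJ} and conjugating by P, we get:

e^{tA} =
  [-2*t*exp(-2*t) + exp(-2*t), 4*t*exp(-2*t), 2*t*exp(-2*t) - exp(6*t) + exp(-2*t)]
  [-t*exp(-2*t), 2*t*exp(-2*t) + exp(-2*t), t*exp(-2*t) - exp(6*t) + exp(-2*t)]
  [0, 0, exp(6*t)]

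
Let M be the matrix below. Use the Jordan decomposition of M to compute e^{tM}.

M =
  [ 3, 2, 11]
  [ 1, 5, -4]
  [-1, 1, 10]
e^{tM} =
  [-3*t*exp(6*t) + exp(6*t), 3*t^2*exp(6*t)/2 + 2*t*exp(6*t), 3*t^2*exp(6*t)/2 + 11*t*exp(6*t)]
  [t*exp(6*t), -t^2*exp(6*t)/2 - t*exp(6*t) + exp(6*t), -t^2*exp(6*t)/2 - 4*t*exp(6*t)]
  [-t*exp(6*t), t^2*exp(6*t)/2 + t*exp(6*t), t^2*exp(6*t)/2 + 4*t*exp(6*t) + exp(6*t)]

Strategy: write M = P · J · P⁻¹ where J is a Jordan canonical form, so e^{tM} = P · e^{tJ} · P⁻¹, and e^{tJ} can be computed block-by-block.

M has Jordan form
J =
  [6, 1, 0]
  [0, 6, 1]
  [0, 0, 6]
(up to reordering of blocks).

Per-block formulas:
  For a 3×3 Jordan block J_3(6): exp(t · J_3(6)) = e^(6t)·(I + t·N + (t^2/2)·N^2), where N is the 3×3 nilpotent shift.

After assembling e^{tJ} and conjugating by P, we get:

e^{tM} =
  [-3*t*exp(6*t) + exp(6*t), 3*t^2*exp(6*t)/2 + 2*t*exp(6*t), 3*t^2*exp(6*t)/2 + 11*t*exp(6*t)]
  [t*exp(6*t), -t^2*exp(6*t)/2 - t*exp(6*t) + exp(6*t), -t^2*exp(6*t)/2 - 4*t*exp(6*t)]
  [-t*exp(6*t), t^2*exp(6*t)/2 + t*exp(6*t), t^2*exp(6*t)/2 + 4*t*exp(6*t) + exp(6*t)]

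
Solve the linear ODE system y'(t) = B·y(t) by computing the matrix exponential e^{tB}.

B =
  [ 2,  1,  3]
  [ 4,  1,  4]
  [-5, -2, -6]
e^{tB} =
  [-t^2*exp(-t) + 3*t*exp(-t) + exp(-t), -t^2*exp(-t)/2 + t*exp(-t), -t^2*exp(-t) + 3*t*exp(-t)]
  [4*t*exp(-t), 2*t*exp(-t) + exp(-t), 4*t*exp(-t)]
  [t^2*exp(-t) - 5*t*exp(-t), t^2*exp(-t)/2 - 2*t*exp(-t), t^2*exp(-t) - 5*t*exp(-t) + exp(-t)]

Strategy: write B = P · J · P⁻¹ where J is a Jordan canonical form, so e^{tB} = P · e^{tJ} · P⁻¹, and e^{tJ} can be computed block-by-block.

B has Jordan form
J =
  [-1,  1,  0]
  [ 0, -1,  1]
  [ 0,  0, -1]
(up to reordering of blocks).

Per-block formulas:
  For a 3×3 Jordan block J_3(-1): exp(t · J_3(-1)) = e^(-1t)·(I + t·N + (t^2/2)·N^2), where N is the 3×3 nilpotent shift.

After assembling e^{tJ} and conjugating by P, we get:

e^{tB} =
  [-t^2*exp(-t) + 3*t*exp(-t) + exp(-t), -t^2*exp(-t)/2 + t*exp(-t), -t^2*exp(-t) + 3*t*exp(-t)]
  [4*t*exp(-t), 2*t*exp(-t) + exp(-t), 4*t*exp(-t)]
  [t^2*exp(-t) - 5*t*exp(-t), t^2*exp(-t)/2 - 2*t*exp(-t), t^2*exp(-t) - 5*t*exp(-t) + exp(-t)]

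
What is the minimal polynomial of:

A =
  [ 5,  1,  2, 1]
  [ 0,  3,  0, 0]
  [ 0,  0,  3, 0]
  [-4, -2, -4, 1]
x^2 - 6*x + 9

The characteristic polynomial is χ_A(x) = (x - 3)^4, so the eigenvalues are known. The minimal polynomial is
  m_A(x) = Π_λ (x − λ)^{k_λ}
where k_λ is the size of the *largest* Jordan block for λ (equivalently, the smallest k with (A − λI)^k v = 0 for every generalised eigenvector v of λ).

  λ = 3: largest Jordan block has size 2, contributing (x − 3)^2

So m_A(x) = (x - 3)^2 = x^2 - 6*x + 9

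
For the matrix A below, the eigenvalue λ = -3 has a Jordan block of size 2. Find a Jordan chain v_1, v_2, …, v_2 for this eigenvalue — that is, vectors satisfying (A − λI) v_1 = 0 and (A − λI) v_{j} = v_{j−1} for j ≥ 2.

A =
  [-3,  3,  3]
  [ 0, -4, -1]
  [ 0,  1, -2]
A Jordan chain for λ = -3 of length 2:
v_1 = (3, -1, 1)ᵀ
v_2 = (0, 1, 0)ᵀ

Let N = A − (-3)·I. We want v_2 with N^2 v_2 = 0 but N^1 v_2 ≠ 0; then v_{j-1} := N · v_j for j = 2, …, 2.

Pick v_2 = (0, 1, 0)ᵀ.
Then v_1 = N · v_2 = (3, -1, 1)ᵀ.

Sanity check: (A − (-3)·I) v_1 = (0, 0, 0)ᵀ = 0. ✓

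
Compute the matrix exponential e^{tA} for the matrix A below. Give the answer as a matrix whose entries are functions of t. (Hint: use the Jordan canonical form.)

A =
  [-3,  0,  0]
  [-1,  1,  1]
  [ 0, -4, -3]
e^{tA} =
  [exp(-3*t), 0, 0]
  [-t*exp(-t), 2*t*exp(-t) + exp(-t), t*exp(-t)]
  [2*t*exp(-t) - exp(-t) + exp(-3*t), -4*t*exp(-t), -2*t*exp(-t) + exp(-t)]

Strategy: write A = P · J · P⁻¹ where J is a Jordan canonical form, so e^{tA} = P · e^{tJ} · P⁻¹, and e^{tJ} can be computed block-by-block.

A has Jordan form
J =
  [-3,  0,  0]
  [ 0, -1,  1]
  [ 0,  0, -1]
(up to reordering of blocks).

Per-block formulas:
  For a 2×2 Jordan block J_2(-1): exp(t · J_2(-1)) = e^(-1t)·(I + t·N), where N is the 2×2 nilpotent shift.
  For a 1×1 block at λ = -3: exp(t · [-3]) = [e^(-3t)].

After assembling e^{tJ} and conjugating by P, we get:

e^{tA} =
  [exp(-3*t), 0, 0]
  [-t*exp(-t), 2*t*exp(-t) + exp(-t), t*exp(-t)]
  [2*t*exp(-t) - exp(-t) + exp(-3*t), -4*t*exp(-t), -2*t*exp(-t) + exp(-t)]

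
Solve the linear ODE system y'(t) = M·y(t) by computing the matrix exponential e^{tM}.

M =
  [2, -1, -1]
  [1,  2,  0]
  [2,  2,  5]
e^{tM} =
  [-t^2*exp(3*t) - t*exp(3*t) + exp(3*t), -t*exp(3*t), -t^2*exp(3*t)/2 - t*exp(3*t)]
  [-t^2*exp(3*t) + t*exp(3*t), -t*exp(3*t) + exp(3*t), -t^2*exp(3*t)/2]
  [2*t^2*exp(3*t) + 2*t*exp(3*t), 2*t*exp(3*t), t^2*exp(3*t) + 2*t*exp(3*t) + exp(3*t)]

Strategy: write M = P · J · P⁻¹ where J is a Jordan canonical form, so e^{tM} = P · e^{tJ} · P⁻¹, and e^{tJ} can be computed block-by-block.

M has Jordan form
J =
  [3, 1, 0]
  [0, 3, 1]
  [0, 0, 3]
(up to reordering of blocks).

Per-block formulas:
  For a 3×3 Jordan block J_3(3): exp(t · J_3(3)) = e^(3t)·(I + t·N + (t^2/2)·N^2), where N is the 3×3 nilpotent shift.

After assembling e^{tJ} and conjugating by P, we get:

e^{tM} =
  [-t^2*exp(3*t) - t*exp(3*t) + exp(3*t), -t*exp(3*t), -t^2*exp(3*t)/2 - t*exp(3*t)]
  [-t^2*exp(3*t) + t*exp(3*t), -t*exp(3*t) + exp(3*t), -t^2*exp(3*t)/2]
  [2*t^2*exp(3*t) + 2*t*exp(3*t), 2*t*exp(3*t), t^2*exp(3*t) + 2*t*exp(3*t) + exp(3*t)]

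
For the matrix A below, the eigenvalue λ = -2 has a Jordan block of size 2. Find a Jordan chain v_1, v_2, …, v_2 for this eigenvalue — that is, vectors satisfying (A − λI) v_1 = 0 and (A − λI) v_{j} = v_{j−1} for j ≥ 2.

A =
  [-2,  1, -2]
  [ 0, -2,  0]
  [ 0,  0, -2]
A Jordan chain for λ = -2 of length 2:
v_1 = (1, 0, 0)ᵀ
v_2 = (0, 1, 0)ᵀ

Let N = A − (-2)·I. We want v_2 with N^2 v_2 = 0 but N^1 v_2 ≠ 0; then v_{j-1} := N · v_j for j = 2, …, 2.

Pick v_2 = (0, 1, 0)ᵀ.
Then v_1 = N · v_2 = (1, 0, 0)ᵀ.

Sanity check: (A − (-2)·I) v_1 = (0, 0, 0)ᵀ = 0. ✓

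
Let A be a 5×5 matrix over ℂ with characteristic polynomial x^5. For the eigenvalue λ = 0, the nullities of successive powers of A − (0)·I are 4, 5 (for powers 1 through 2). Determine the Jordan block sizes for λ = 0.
Block sizes for λ = 0: [2, 1, 1, 1]

From the dimensions of kernels of powers, the number of Jordan blocks of size at least j is d_j − d_{j−1} where d_j = dim ker(N^j) (with d_0 = 0). Computing the differences gives [4, 1].
The number of blocks of size exactly k is (#blocks of size ≥ k) − (#blocks of size ≥ k + 1), so the partition is: 3 block(s) of size 1, 1 block(s) of size 2.
In nonincreasing order the block sizes are [2, 1, 1, 1].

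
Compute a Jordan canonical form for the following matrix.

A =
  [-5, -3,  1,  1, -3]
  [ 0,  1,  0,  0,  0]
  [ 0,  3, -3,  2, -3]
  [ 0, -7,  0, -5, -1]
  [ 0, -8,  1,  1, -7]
J_3(-5) ⊕ J_1(-5) ⊕ J_1(1)

The characteristic polynomial is
  det(x·I − A) = x^5 + 19*x^4 + 130*x^3 + 350*x^2 + 125*x - 625 = (x - 1)*(x + 5)^4

Eigenvalues and multiplicities (the geometric multiplicity of λ is n − rank(A − λI), which equals the number of Jordan blocks for λ):
  λ = -5: algebraic multiplicity = 4, geometric multiplicity = 2
  λ = 1: algebraic multiplicity = 1, geometric multiplicity = 1

Determining the block sizes for each eigenvalue:
  λ = -5: with am = 4 and gm = 2, the partition is not yet determined (e.g. several partitions of 4 into 2 parts exist). Let N = A − (-5)·I. Computing rank(N^1) = 3, rank(N^2) = 2, rank(N^3) = 1; the number of blocks of size ≥ j is rank(N^{j−1}) − rank(N^j), giving [2, 1, 1]. So we have 1 block(s) of size 3, 1 block(s) of size 1 → block sizes [3, 1]
  λ = 1: one block (gm = 1), so the single block has size am = 1 → block sizes [1]

Assembling the blocks gives a Jordan form
J =
  [-5,  1,  0,  0, 0]
  [ 0, -5,  1,  0, 0]
  [ 0,  0, -5,  0, 0]
  [ 0,  0,  0, -5, 0]
  [ 0,  0,  0,  0, 1]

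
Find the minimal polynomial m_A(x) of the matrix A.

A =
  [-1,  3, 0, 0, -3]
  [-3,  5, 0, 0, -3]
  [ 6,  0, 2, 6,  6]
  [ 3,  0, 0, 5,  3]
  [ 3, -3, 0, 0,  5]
x^2 - 7*x + 10

The characteristic polynomial is χ_A(x) = (x - 5)^2*(x - 2)^3, so the eigenvalues are known. The minimal polynomial is
  m_A(x) = Π_λ (x − λ)^{k_λ}
where k_λ is the size of the *largest* Jordan block for λ (equivalently, the smallest k with (A − λI)^k v = 0 for every generalised eigenvector v of λ).

  λ = 2: largest Jordan block has size 1, contributing (x − 2)
  λ = 5: largest Jordan block has size 1, contributing (x − 5)

So m_A(x) = (x - 5)*(x - 2) = x^2 - 7*x + 10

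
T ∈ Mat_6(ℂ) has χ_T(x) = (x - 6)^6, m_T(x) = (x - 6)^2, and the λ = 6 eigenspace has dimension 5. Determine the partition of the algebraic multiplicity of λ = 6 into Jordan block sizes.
Block sizes for λ = 6: [2, 1, 1, 1, 1]

Step 1 — from the characteristic polynomial, algebraic multiplicity of λ = 6 is 6. From dim ker(T − (6)·I) = 5, there are exactly 5 Jordan blocks for λ = 6.
Step 2 — from the minimal polynomial, the factor (x − 6)^2 tells us the largest block for λ = 6 has size 2.
Step 3 — with total size 6, 5 blocks, and largest block 2, the block sizes (in nonincreasing order) are [2, 1, 1, 1, 1].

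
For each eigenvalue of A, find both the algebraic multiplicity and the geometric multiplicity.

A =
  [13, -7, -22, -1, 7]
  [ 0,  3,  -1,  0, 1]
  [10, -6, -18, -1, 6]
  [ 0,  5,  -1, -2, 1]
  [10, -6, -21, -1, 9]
λ = -2: alg = 2, geom = 1; λ = 3: alg = 3, geom = 1

Step 1 — factor the characteristic polynomial to read off the algebraic multiplicities:
  χ_A(x) = (x - 3)^3*(x + 2)^2

Step 2 — compute geometric multiplicities via the rank-nullity identity g(λ) = n − rank(A − λI):
  rank(A − (-2)·I) = 4, so dim ker(A − (-2)·I) = n − 4 = 1
  rank(A − (3)·I) = 4, so dim ker(A − (3)·I) = n − 4 = 1

Summary:
  λ = -2: algebraic multiplicity = 2, geometric multiplicity = 1
  λ = 3: algebraic multiplicity = 3, geometric multiplicity = 1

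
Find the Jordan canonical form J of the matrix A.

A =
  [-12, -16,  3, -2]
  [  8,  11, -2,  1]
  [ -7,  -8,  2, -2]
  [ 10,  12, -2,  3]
J_2(1) ⊕ J_2(1)

The characteristic polynomial is
  det(x·I − A) = x^4 - 4*x^3 + 6*x^2 - 4*x + 1 = (x - 1)^4

Eigenvalues and multiplicities (the geometric multiplicity of λ is n − rank(A − λI), which equals the number of Jordan blocks for λ):
  λ = 1: algebraic multiplicity = 4, geometric multiplicity = 2

Determining the block sizes for each eigenvalue:
  λ = 1: with am = 4 and gm = 2, the partition is not yet determined (e.g. several partitions of 4 into 2 parts exist). Let N = A − (1)·I. Computing rank(N^1) = 2, rank(N^2) = 0; the number of blocks of size ≥ j is rank(N^{j−1}) − rank(N^j), giving [2, 2]. So we have 2 block(s) of size 2 → block sizes [2, 2]

Assembling the blocks gives a Jordan form
J =
  [1, 1, 0, 0]
  [0, 1, 0, 0]
  [0, 0, 1, 1]
  [0, 0, 0, 1]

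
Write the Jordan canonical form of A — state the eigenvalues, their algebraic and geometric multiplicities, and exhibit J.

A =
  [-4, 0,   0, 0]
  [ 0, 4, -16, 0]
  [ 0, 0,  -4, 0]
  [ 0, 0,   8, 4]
J_1(-4) ⊕ J_1(-4) ⊕ J_1(4) ⊕ J_1(4)

The characteristic polynomial is
  det(x·I − A) = x^4 - 32*x^2 + 256 = (x - 4)^2*(x + 4)^2

Eigenvalues and multiplicities (the geometric multiplicity of λ is n − rank(A − λI), which equals the number of Jordan blocks for λ):
  λ = -4: algebraic multiplicity = 2, geometric multiplicity = 2
  λ = 4: algebraic multiplicity = 2, geometric multiplicity = 2

Determining the block sizes for each eigenvalue:
  λ = -4: gm = am = 2, so every block has size 1 → block sizes [1, 1]
  λ = 4: gm = am = 2, so every block has size 1 → block sizes [1, 1]

Assembling the blocks gives a Jordan form
J =
  [-4,  0, 0, 0]
  [ 0, -4, 0, 0]
  [ 0,  0, 4, 0]
  [ 0,  0, 0, 4]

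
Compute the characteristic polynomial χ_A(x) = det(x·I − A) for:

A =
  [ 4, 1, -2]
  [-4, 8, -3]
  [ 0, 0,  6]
x^3 - 18*x^2 + 108*x - 216

Expanding det(x·I − A) (e.g. by cofactor expansion or by noting that A is similar to its Jordan form J, which has the same characteristic polynomial as A) gives
  χ_A(x) = x^3 - 18*x^2 + 108*x - 216
which factors as (x - 6)^3. The eigenvalues (with algebraic multiplicities) are λ = 6 with multiplicity 3.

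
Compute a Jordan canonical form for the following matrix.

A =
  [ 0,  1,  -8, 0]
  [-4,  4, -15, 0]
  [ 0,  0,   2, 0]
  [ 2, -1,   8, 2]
J_3(2) ⊕ J_1(2)

The characteristic polynomial is
  det(x·I − A) = x^4 - 8*x^3 + 24*x^2 - 32*x + 16 = (x - 2)^4

Eigenvalues and multiplicities (the geometric multiplicity of λ is n − rank(A − λI), which equals the number of Jordan blocks for λ):
  λ = 2: algebraic multiplicity = 4, geometric multiplicity = 2

Determining the block sizes for each eigenvalue:
  λ = 2: with am = 4 and gm = 2, the partition is not yet determined (e.g. several partitions of 4 into 2 parts exist). Let N = A − (2)·I. Computing rank(N^1) = 2, rank(N^2) = 1, rank(N^3) = 0; the number of blocks of size ≥ j is rank(N^{j−1}) − rank(N^j), giving [2, 1, 1]. So we have 1 block(s) of size 3, 1 block(s) of size 1 → block sizes [3, 1]

Assembling the blocks gives a Jordan form
J =
  [2, 1, 0, 0]
  [0, 2, 1, 0]
  [0, 0, 2, 0]
  [0, 0, 0, 2]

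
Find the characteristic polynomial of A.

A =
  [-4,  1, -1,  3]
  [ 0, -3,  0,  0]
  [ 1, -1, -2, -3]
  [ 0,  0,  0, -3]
x^4 + 12*x^3 + 54*x^2 + 108*x + 81

Expanding det(x·I − A) (e.g. by cofactor expansion or by noting that A is similar to its Jordan form J, which has the same characteristic polynomial as A) gives
  χ_A(x) = x^4 + 12*x^3 + 54*x^2 + 108*x + 81
which factors as (x + 3)^4. The eigenvalues (with algebraic multiplicities) are λ = -3 with multiplicity 4.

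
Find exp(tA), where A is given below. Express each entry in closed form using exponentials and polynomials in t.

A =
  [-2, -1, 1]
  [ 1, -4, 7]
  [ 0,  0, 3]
e^{tA} =
  [t*exp(-3*t) + exp(-3*t), -t*exp(-3*t), t*exp(-3*t)]
  [t*exp(-3*t), -t*exp(-3*t) + exp(-3*t), t*exp(-3*t) + exp(3*t) - exp(-3*t)]
  [0, 0, exp(3*t)]

Strategy: write A = P · J · P⁻¹ where J is a Jordan canonical form, so e^{tA} = P · e^{tJ} · P⁻¹, and e^{tJ} can be computed block-by-block.

A has Jordan form
J =
  [-3,  1, 0]
  [ 0, -3, 0]
  [ 0,  0, 3]
(up to reordering of blocks).

Per-block formulas:
  For a 2×2 Jordan block J_2(-3): exp(t · J_2(-3)) = e^(-3t)·(I + t·N), where N is the 2×2 nilpotent shift.
  For a 1×1 block at λ = 3: exp(t · [3]) = [e^(3t)].

After assembling e^{tJ} and conjugating by P, we get:

e^{tA} =
  [t*exp(-3*t) + exp(-3*t), -t*exp(-3*t), t*exp(-3*t)]
  [t*exp(-3*t), -t*exp(-3*t) + exp(-3*t), t*exp(-3*t) + exp(3*t) - exp(-3*t)]
  [0, 0, exp(3*t)]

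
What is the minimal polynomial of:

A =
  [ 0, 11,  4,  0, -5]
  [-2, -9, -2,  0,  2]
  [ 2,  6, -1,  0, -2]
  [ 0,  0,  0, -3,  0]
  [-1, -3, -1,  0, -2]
x^3 + 9*x^2 + 27*x + 27

The characteristic polynomial is χ_A(x) = (x + 3)^5, so the eigenvalues are known. The minimal polynomial is
  m_A(x) = Π_λ (x − λ)^{k_λ}
where k_λ is the size of the *largest* Jordan block for λ (equivalently, the smallest k with (A − λI)^k v = 0 for every generalised eigenvector v of λ).

  λ = -3: largest Jordan block has size 3, contributing (x + 3)^3

So m_A(x) = (x + 3)^3 = x^3 + 9*x^2 + 27*x + 27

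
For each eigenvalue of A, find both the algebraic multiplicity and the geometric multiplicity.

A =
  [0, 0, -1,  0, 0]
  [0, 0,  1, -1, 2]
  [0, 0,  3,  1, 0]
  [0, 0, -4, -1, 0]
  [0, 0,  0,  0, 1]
λ = 0: alg = 2, geom = 2; λ = 1: alg = 3, geom = 2

Step 1 — factor the characteristic polynomial to read off the algebraic multiplicities:
  χ_A(x) = x^2*(x - 1)^3

Step 2 — compute geometric multiplicities via the rank-nullity identity g(λ) = n − rank(A − λI):
  rank(A − (0)·I) = 3, so dim ker(A − (0)·I) = n − 3 = 2
  rank(A − (1)·I) = 3, so dim ker(A − (1)·I) = n − 3 = 2

Summary:
  λ = 0: algebraic multiplicity = 2, geometric multiplicity = 2
  λ = 1: algebraic multiplicity = 3, geometric multiplicity = 2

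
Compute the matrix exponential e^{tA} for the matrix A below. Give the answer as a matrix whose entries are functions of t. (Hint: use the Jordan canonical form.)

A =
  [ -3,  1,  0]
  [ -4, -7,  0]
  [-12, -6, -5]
e^{tA} =
  [2*t*exp(-5*t) + exp(-5*t), t*exp(-5*t), 0]
  [-4*t*exp(-5*t), -2*t*exp(-5*t) + exp(-5*t), 0]
  [-12*t*exp(-5*t), -6*t*exp(-5*t), exp(-5*t)]

Strategy: write A = P · J · P⁻¹ where J is a Jordan canonical form, so e^{tA} = P · e^{tJ} · P⁻¹, and e^{tJ} can be computed block-by-block.

A has Jordan form
J =
  [-5,  1,  0]
  [ 0, -5,  0]
  [ 0,  0, -5]
(up to reordering of blocks).

Per-block formulas:
  For a 1×1 block at λ = -5: exp(t · [-5]) = [e^(-5t)].
  For a 2×2 Jordan block J_2(-5): exp(t · J_2(-5)) = e^(-5t)·(I + t·N), where N is the 2×2 nilpotent shift.

After assembling e^{tJ} and conjugating by P, we get:

e^{tA} =
  [2*t*exp(-5*t) + exp(-5*t), t*exp(-5*t), 0]
  [-4*t*exp(-5*t), -2*t*exp(-5*t) + exp(-5*t), 0]
  [-12*t*exp(-5*t), -6*t*exp(-5*t), exp(-5*t)]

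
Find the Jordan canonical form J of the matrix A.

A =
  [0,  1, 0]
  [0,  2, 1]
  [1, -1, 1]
J_3(1)

The characteristic polynomial is
  det(x·I − A) = x^3 - 3*x^2 + 3*x - 1 = (x - 1)^3

Eigenvalues and multiplicities (the geometric multiplicity of λ is n − rank(A − λI), which equals the number of Jordan blocks for λ):
  λ = 1: algebraic multiplicity = 3, geometric multiplicity = 1

Determining the block sizes for each eigenvalue:
  λ = 1: one block (gm = 1), so the single block has size am = 3 → block sizes [3]

Assembling the blocks gives a Jordan form
J =
  [1, 1, 0]
  [0, 1, 1]
  [0, 0, 1]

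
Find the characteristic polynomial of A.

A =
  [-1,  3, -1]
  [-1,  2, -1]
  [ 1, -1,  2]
x^3 - 3*x^2 + 3*x - 1

Expanding det(x·I − A) (e.g. by cofactor expansion or by noting that A is similar to its Jordan form J, which has the same characteristic polynomial as A) gives
  χ_A(x) = x^3 - 3*x^2 + 3*x - 1
which factors as (x - 1)^3. The eigenvalues (with algebraic multiplicities) are λ = 1 with multiplicity 3.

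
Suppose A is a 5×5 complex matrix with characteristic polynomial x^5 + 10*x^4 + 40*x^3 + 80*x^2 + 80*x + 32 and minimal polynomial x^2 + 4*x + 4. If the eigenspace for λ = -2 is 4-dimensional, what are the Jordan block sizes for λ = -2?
Block sizes for λ = -2: [2, 1, 1, 1]

Step 1 — from the characteristic polynomial, algebraic multiplicity of λ = -2 is 5. From dim ker(A − (-2)·I) = 4, there are exactly 4 Jordan blocks for λ = -2.
Step 2 — from the minimal polynomial, the factor (x + 2)^2 tells us the largest block for λ = -2 has size 2.
Step 3 — with total size 5, 4 blocks, and largest block 2, the block sizes (in nonincreasing order) are [2, 1, 1, 1].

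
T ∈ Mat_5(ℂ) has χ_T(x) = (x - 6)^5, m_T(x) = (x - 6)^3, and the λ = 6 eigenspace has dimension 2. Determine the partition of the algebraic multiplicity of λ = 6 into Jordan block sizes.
Block sizes for λ = 6: [3, 2]

Step 1 — from the characteristic polynomial, algebraic multiplicity of λ = 6 is 5. From dim ker(T − (6)·I) = 2, there are exactly 2 Jordan blocks for λ = 6.
Step 2 — from the minimal polynomial, the factor (x − 6)^3 tells us the largest block for λ = 6 has size 3.
Step 3 — with total size 5, 2 blocks, and largest block 3, the block sizes (in nonincreasing order) are [3, 2].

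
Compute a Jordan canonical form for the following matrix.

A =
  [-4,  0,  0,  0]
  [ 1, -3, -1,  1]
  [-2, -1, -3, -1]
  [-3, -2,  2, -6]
J_2(-4) ⊕ J_2(-4)

The characteristic polynomial is
  det(x·I − A) = x^4 + 16*x^3 + 96*x^2 + 256*x + 256 = (x + 4)^4

Eigenvalues and multiplicities (the geometric multiplicity of λ is n − rank(A − λI), which equals the number of Jordan blocks for λ):
  λ = -4: algebraic multiplicity = 4, geometric multiplicity = 2

Determining the block sizes for each eigenvalue:
  λ = -4: with am = 4 and gm = 2, the partition is not yet determined (e.g. several partitions of 4 into 2 parts exist). Let N = A − (-4)·I. Computing rank(N^1) = 2, rank(N^2) = 0; the number of blocks of size ≥ j is rank(N^{j−1}) − rank(N^j), giving [2, 2]. So we have 2 block(s) of size 2 → block sizes [2, 2]

Assembling the blocks gives a Jordan form
J =
  [-4,  1,  0,  0]
  [ 0, -4,  0,  0]
  [ 0,  0, -4,  1]
  [ 0,  0,  0, -4]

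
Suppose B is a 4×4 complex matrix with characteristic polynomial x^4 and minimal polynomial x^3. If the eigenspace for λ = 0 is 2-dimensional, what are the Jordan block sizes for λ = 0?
Block sizes for λ = 0: [3, 1]

Step 1 — from the characteristic polynomial, algebraic multiplicity of λ = 0 is 4. From dim ker(B − (0)·I) = 2, there are exactly 2 Jordan blocks for λ = 0.
Step 2 — from the minimal polynomial, the factor (x − 0)^3 tells us the largest block for λ = 0 has size 3.
Step 3 — with total size 4, 2 blocks, and largest block 3, the block sizes (in nonincreasing order) are [3, 1].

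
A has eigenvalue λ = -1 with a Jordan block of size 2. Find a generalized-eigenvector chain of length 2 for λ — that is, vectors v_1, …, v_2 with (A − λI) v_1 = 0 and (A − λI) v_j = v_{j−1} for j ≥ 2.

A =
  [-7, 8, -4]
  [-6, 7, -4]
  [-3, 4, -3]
A Jordan chain for λ = -1 of length 2:
v_1 = (-6, -6, -3)ᵀ
v_2 = (1, 0, 0)ᵀ

Let N = A − (-1)·I. We want v_2 with N^2 v_2 = 0 but N^1 v_2 ≠ 0; then v_{j-1} := N · v_j for j = 2, …, 2.

Pick v_2 = (1, 0, 0)ᵀ.
Then v_1 = N · v_2 = (-6, -6, -3)ᵀ.

Sanity check: (A − (-1)·I) v_1 = (0, 0, 0)ᵀ = 0. ✓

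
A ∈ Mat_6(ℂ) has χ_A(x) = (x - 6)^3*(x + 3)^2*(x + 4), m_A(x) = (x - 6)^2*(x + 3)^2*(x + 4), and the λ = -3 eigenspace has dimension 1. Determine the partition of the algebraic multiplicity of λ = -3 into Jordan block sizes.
Block sizes for λ = -3: [2]

Step 1 — from the characteristic polynomial, algebraic multiplicity of λ = -3 is 2. From dim ker(A − (-3)·I) = 1, there are exactly 1 Jordan blocks for λ = -3.
Step 2 — from the minimal polynomial, the factor (x + 3)^2 tells us the largest block for λ = -3 has size 2.
Step 3 — with total size 2, 1 blocks, and largest block 2, the block sizes (in nonincreasing order) are [2].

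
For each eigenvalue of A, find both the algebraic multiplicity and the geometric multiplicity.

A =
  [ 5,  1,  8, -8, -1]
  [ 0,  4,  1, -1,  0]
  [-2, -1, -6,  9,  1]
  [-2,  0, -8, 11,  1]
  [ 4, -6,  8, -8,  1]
λ = 3: alg = 5, geom = 2

Step 1 — factor the characteristic polynomial to read off the algebraic multiplicities:
  χ_A(x) = (x - 3)^5

Step 2 — compute geometric multiplicities via the rank-nullity identity g(λ) = n − rank(A − λI):
  rank(A − (3)·I) = 3, so dim ker(A − (3)·I) = n − 3 = 2

Summary:
  λ = 3: algebraic multiplicity = 5, geometric multiplicity = 2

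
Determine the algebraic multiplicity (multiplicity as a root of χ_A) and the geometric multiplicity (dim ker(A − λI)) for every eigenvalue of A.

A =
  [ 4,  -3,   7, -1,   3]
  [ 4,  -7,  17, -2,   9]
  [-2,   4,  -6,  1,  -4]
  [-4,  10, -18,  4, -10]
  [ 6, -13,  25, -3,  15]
λ = 2: alg = 5, geom = 3

Step 1 — factor the characteristic polynomial to read off the algebraic multiplicities:
  χ_A(x) = (x - 2)^5

Step 2 — compute geometric multiplicities via the rank-nullity identity g(λ) = n − rank(A − λI):
  rank(A − (2)·I) = 2, so dim ker(A − (2)·I) = n − 2 = 3

Summary:
  λ = 2: algebraic multiplicity = 5, geometric multiplicity = 3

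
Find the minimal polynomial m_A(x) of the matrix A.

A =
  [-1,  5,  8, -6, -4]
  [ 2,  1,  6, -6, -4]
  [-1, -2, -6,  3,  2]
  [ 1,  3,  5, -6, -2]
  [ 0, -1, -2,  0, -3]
x^2 + 6*x + 9

The characteristic polynomial is χ_A(x) = (x + 3)^5, so the eigenvalues are known. The minimal polynomial is
  m_A(x) = Π_λ (x − λ)^{k_λ}
where k_λ is the size of the *largest* Jordan block for λ (equivalently, the smallest k with (A − λI)^k v = 0 for every generalised eigenvector v of λ).

  λ = -3: largest Jordan block has size 2, contributing (x + 3)^2

So m_A(x) = (x + 3)^2 = x^2 + 6*x + 9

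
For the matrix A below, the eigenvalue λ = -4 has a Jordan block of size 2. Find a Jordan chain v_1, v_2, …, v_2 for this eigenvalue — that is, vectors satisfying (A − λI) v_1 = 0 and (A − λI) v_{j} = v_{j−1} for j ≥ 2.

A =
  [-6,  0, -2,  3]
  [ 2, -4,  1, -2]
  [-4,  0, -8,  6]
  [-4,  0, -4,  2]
A Jordan chain for λ = -4 of length 2:
v_1 = (-2, 2, -4, -4)ᵀ
v_2 = (1, 0, 0, 0)ᵀ

Let N = A − (-4)·I. We want v_2 with N^2 v_2 = 0 but N^1 v_2 ≠ 0; then v_{j-1} := N · v_j for j = 2, …, 2.

Pick v_2 = (1, 0, 0, 0)ᵀ.
Then v_1 = N · v_2 = (-2, 2, -4, -4)ᵀ.

Sanity check: (A − (-4)·I) v_1 = (0, 0, 0, 0)ᵀ = 0. ✓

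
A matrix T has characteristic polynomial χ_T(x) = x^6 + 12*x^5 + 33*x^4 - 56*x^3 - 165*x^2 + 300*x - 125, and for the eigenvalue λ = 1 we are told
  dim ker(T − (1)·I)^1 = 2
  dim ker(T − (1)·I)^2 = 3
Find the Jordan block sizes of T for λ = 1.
Block sizes for λ = 1: [2, 1]

From the dimensions of kernels of powers, the number of Jordan blocks of size at least j is d_j − d_{j−1} where d_j = dim ker(N^j) (with d_0 = 0). Computing the differences gives [2, 1].
The number of blocks of size exactly k is (#blocks of size ≥ k) − (#blocks of size ≥ k + 1), so the partition is: 1 block(s) of size 1, 1 block(s) of size 2.
In nonincreasing order the block sizes are [2, 1].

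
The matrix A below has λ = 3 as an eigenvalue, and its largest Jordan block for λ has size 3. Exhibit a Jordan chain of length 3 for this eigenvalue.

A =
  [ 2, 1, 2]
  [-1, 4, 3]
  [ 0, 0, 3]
A Jordan chain for λ = 3 of length 3:
v_1 = (1, 1, 0)ᵀ
v_2 = (2, 3, 0)ᵀ
v_3 = (0, 0, 1)ᵀ

Let N = A − (3)·I. We want v_3 with N^3 v_3 = 0 but N^2 v_3 ≠ 0; then v_{j-1} := N · v_j for j = 3, …, 2.

Pick v_3 = (0, 0, 1)ᵀ.
Then v_2 = N · v_3 = (2, 3, 0)ᵀ.
Then v_1 = N · v_2 = (1, 1, 0)ᵀ.

Sanity check: (A − (3)·I) v_1 = (0, 0, 0)ᵀ = 0. ✓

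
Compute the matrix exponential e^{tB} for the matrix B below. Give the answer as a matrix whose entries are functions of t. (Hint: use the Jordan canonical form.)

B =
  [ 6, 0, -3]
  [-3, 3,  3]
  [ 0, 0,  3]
e^{tB} =
  [exp(6*t), 0, -exp(6*t) + exp(3*t)]
  [-exp(6*t) + exp(3*t), exp(3*t), exp(6*t) - exp(3*t)]
  [0, 0, exp(3*t)]

Strategy: write B = P · J · P⁻¹ where J is a Jordan canonical form, so e^{tB} = P · e^{tJ} · P⁻¹, and e^{tJ} can be computed block-by-block.

B has Jordan form
J =
  [3, 0, 0]
  [0, 3, 0]
  [0, 0, 6]
(up to reordering of blocks).

Per-block formulas:
  For a 1×1 block at λ = 3: exp(t · [3]) = [e^(3t)].
  For a 1×1 block at λ = 6: exp(t · [6]) = [e^(6t)].

After assembling e^{tJ} and conjugating by P, we get:

e^{tB} =
  [exp(6*t), 0, -exp(6*t) + exp(3*t)]
  [-exp(6*t) + exp(3*t), exp(3*t), exp(6*t) - exp(3*t)]
  [0, 0, exp(3*t)]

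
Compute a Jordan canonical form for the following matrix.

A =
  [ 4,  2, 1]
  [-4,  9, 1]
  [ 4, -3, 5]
J_3(6)

The characteristic polynomial is
  det(x·I − A) = x^3 - 18*x^2 + 108*x - 216 = (x - 6)^3

Eigenvalues and multiplicities (the geometric multiplicity of λ is n − rank(A − λI), which equals the number of Jordan blocks for λ):
  λ = 6: algebraic multiplicity = 3, geometric multiplicity = 1

Determining the block sizes for each eigenvalue:
  λ = 6: one block (gm = 1), so the single block has size am = 3 → block sizes [3]

Assembling the blocks gives a Jordan form
J =
  [6, 1, 0]
  [0, 6, 1]
  [0, 0, 6]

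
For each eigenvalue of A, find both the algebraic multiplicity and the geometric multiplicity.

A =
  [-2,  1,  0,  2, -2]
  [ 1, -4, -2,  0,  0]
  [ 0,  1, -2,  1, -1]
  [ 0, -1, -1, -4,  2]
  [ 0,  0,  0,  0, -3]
λ = -3: alg = 5, geom = 2

Step 1 — factor the characteristic polynomial to read off the algebraic multiplicities:
  χ_A(x) = (x + 3)^5

Step 2 — compute geometric multiplicities via the rank-nullity identity g(λ) = n − rank(A − λI):
  rank(A − (-3)·I) = 3, so dim ker(A − (-3)·I) = n − 3 = 2

Summary:
  λ = -3: algebraic multiplicity = 5, geometric multiplicity = 2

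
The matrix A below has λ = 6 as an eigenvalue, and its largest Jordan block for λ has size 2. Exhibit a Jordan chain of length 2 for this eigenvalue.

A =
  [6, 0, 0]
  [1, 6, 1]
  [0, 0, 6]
A Jordan chain for λ = 6 of length 2:
v_1 = (0, 1, 0)ᵀ
v_2 = (1, 0, 0)ᵀ

Let N = A − (6)·I. We want v_2 with N^2 v_2 = 0 but N^1 v_2 ≠ 0; then v_{j-1} := N · v_j for j = 2, …, 2.

Pick v_2 = (1, 0, 0)ᵀ.
Then v_1 = N · v_2 = (0, 1, 0)ᵀ.

Sanity check: (A − (6)·I) v_1 = (0, 0, 0)ᵀ = 0. ✓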